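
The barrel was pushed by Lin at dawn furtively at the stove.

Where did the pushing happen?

'at the stove' marks the location of the pushing event.

at the stove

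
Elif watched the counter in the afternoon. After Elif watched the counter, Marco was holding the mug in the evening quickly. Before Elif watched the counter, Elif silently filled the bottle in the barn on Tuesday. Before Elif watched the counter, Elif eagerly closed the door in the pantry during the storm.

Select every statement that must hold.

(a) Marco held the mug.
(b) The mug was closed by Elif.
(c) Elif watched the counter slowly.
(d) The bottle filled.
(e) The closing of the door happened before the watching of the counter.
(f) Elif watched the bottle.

(a), (d), (e)

(a) Entailed — 'hold' is an activity; 'was holding' entails that some holding happened, so 'held' holds.
(b) Not entailed — Elif closed the door, not the mug; the mug belongs to the holding event.
(c) Not entailed — 'slowly' adds information not in the original event.
(d) Entailed — 'Elif filled the bottle' is causative; it entails the inchoative 'the bottle filled'.
(e) Entailed — the narrative places the closing before the watching.
(f) Not entailed — Elif watched the counter, not the bottle; the bottle belongs to the filling event.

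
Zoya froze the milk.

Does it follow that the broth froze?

Nothing is said about any broth; only the milk is affected.

no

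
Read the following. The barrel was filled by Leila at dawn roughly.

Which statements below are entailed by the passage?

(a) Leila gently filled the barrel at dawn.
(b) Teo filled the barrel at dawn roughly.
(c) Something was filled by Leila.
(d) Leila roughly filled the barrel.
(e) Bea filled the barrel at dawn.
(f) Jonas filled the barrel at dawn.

(c), (d)

(a) Not entailed — 'gently' adds a manner not in (and inconsistent with) the original.
(b) Not entailed — the passage has Leila filling the barrel, not Teo.
(c) Entailed — every conjunct here is already in the original filling event.
(d) Entailed — the original entails any weakening of itself; this just drops 'at dawn'.
(e) Not entailed — the passage has Leila filling the barrel, not Bea.
(f) Not entailed — the passage has Leila filling the barrel, not Jonas.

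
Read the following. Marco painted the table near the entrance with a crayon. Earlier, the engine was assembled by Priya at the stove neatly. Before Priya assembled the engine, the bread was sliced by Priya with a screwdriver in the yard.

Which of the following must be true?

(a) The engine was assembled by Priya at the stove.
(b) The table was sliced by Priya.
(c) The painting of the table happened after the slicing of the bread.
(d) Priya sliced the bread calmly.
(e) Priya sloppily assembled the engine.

(a), (c)

(a) Entailed — this follows by dropping conjuncts from the assembling event's description.
(b) Not entailed — Priya sliced the bread, not the table; the table belongs to the painting event.
(c) Entailed — the narrative places the slicing before the painting.
(d) Not entailed — 'calmly' adds information not in the original event.
(e) Not entailed — 'sloppily' adds a manner not in (and inconsistent with) the original.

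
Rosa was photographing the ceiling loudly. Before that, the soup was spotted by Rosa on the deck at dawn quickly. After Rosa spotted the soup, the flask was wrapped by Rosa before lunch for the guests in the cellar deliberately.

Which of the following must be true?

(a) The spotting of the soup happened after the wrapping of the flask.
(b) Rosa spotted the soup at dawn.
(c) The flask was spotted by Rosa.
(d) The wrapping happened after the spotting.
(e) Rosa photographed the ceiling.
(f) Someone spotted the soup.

(a) Not entailed — the narrative places the spotting before the wrapping, not after.
(b) Entailed — every conjunct here is already in the original spotting event.
(c) Not entailed — Rosa spotted the soup, not the flask; the flask belongs to the wrapping event.
(d) Entailed — the narrative places the spotting before the wrapping.
(e) Not entailed — 'was photographing' is progressive on an accomplishment; it does not entail the completed 'photographed'.
(f) Entailed — the original entails any weakening of itself; this just drops 'on the deck', 'at dawn', 'quickly' and generalizes the agent.

(b), (d), (f)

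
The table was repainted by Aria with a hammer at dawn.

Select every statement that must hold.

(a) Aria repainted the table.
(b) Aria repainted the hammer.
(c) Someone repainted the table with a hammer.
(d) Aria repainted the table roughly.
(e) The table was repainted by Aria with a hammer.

(a) Entailed — the original entails any weakening of itself; this just drops 'with a hammer', 'at dawn'.
(b) Not entailed — the hammer is the instrument, not what was repainted.
(c) Entailed — every conjunct here is already in the original repainting event.
(d) Not entailed — 'roughly' adds information not in the original event.
(e) Entailed — this follows by dropping conjuncts from the repainting event's description.

(a), (c), (e)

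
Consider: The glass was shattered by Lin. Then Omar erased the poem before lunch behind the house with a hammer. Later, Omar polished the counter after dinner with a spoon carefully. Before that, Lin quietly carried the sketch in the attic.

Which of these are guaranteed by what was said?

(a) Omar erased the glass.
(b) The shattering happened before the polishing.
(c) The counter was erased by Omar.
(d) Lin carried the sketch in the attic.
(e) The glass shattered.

(b), (d), (e)

(a) Not entailed — Omar erased the poem, not the glass; the glass belongs to the shattering event.
(b) Entailed — the narrative places the shattering before the polishing.
(c) Not entailed — Omar erased the poem, not the counter; the counter belongs to the polishing event.
(d) Entailed — every conjunct here is already in the original carrying event.
(e) Entailed — 'Lin shattered the glass' is causative; it entails the inchoative 'the glass shattered'.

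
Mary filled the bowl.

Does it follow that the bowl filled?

yes

'Mary filled the bowl' is the causative; it entails the inchoative 'the bowl filled'.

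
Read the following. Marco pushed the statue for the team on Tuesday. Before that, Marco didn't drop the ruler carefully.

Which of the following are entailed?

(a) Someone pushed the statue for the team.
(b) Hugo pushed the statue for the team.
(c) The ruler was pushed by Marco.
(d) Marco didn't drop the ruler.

(a)

(a) Entailed — this follows by dropping conjuncts from the pushing event's description.
(b) Not entailed — the passage has Marco pushing the statue, not Hugo.
(c) Not entailed — Marco pushed the statue, not the ruler; the ruler belongs to the dropping event.
(d) Not entailed — dropping 'carefully' under negation is not valid — the original leaves open that Marco dropped the ruler some other way.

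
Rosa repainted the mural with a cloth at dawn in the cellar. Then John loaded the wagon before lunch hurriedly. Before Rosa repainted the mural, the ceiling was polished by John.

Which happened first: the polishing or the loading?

The connectives place the polishing before the loading.

the polishing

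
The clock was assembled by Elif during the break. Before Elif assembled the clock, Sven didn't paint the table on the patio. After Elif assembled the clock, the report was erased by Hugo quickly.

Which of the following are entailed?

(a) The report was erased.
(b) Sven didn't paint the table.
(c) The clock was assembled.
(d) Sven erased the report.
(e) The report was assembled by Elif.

(a), (c)

(a) Entailed — dropping 'quickly' and generalizing the agent leaves a sub-description the original still satisfies.
(b) Not entailed — dropping 'on the patio' under negation is not valid — the original leaves open that Sven painted the table some other way.
(c) Entailed — dropping 'during the break' and generalizing the agent leaves a sub-description the original still satisfies.
(d) Not entailed — the passage has Hugo erasing the report, not Sven.
(e) Not entailed — Elif assembled the clock, not the report; the report belongs to the erasing event.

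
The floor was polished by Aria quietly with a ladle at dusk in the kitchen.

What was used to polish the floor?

'with a ladle' marks the instrument of the polishing event.

a ladle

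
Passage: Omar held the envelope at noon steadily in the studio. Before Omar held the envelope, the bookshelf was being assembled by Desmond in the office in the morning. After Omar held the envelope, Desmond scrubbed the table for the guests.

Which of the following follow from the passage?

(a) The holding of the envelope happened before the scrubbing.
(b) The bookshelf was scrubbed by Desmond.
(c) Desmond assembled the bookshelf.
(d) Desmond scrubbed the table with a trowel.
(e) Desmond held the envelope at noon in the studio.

(a) Entailed — the narrative places the holding before the scrubbing.
(b) Not entailed — Desmond scrubbed the table, not the bookshelf; the bookshelf belongs to the assembling event.
(c) Not entailed — 'was assembling' is progressive on an accomplishment; it does not entail the completed 'assembled'.
(d) Not entailed — 'with a trowel' adds information not in the original event.
(e) Not entailed — the passage has Omar holding the envelope, not Desmond.

(a)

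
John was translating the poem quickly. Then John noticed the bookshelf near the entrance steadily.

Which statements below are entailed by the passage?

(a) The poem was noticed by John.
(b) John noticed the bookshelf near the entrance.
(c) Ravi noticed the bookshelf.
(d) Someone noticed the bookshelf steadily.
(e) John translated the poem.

(a) Not entailed — John noticed the bookshelf, not the poem; the poem belongs to the translating event.
(b) Entailed — this follows by dropping conjuncts from the noticing event's description.
(c) Not entailed — the passage has John noticing the bookshelf, not Ravi.
(d) Entailed — every conjunct here is already in the original noticing event.
(e) Not entailed — 'was translating' is progressive on an accomplishment; it does not entail the completed 'translated'.

(b), (d)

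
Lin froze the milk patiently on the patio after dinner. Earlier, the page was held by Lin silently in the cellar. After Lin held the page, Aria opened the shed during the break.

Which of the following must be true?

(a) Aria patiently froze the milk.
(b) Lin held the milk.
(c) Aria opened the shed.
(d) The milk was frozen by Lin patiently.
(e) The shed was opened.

(a) Not entailed — the passage has Lin freezing the milk, not Aria.
(b) Not entailed — Lin held the page, not the milk; the milk belongs to the freezing event.
(c) Entailed — every conjunct here is already in the original opening event.
(d) Entailed — dropping 'after dinner', 'on the patio' leaves a sub-description the original still satisfies.
(e) Entailed — every conjunct here is already in the original opening event.

(c), (d), (e)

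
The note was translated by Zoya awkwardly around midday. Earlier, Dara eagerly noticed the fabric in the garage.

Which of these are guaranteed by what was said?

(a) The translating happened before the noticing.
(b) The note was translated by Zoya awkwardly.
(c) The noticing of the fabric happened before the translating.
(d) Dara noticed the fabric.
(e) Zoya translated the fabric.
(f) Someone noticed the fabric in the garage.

(a) Not entailed — the narrative places the noticing before the translating, not after.
(b) Entailed — this follows by dropping conjuncts from the translating event's description.
(c) Entailed — the narrative places the noticing before the translating.
(d) Entailed — dropping 'in the garage', 'eagerly' leaves a sub-description the original still satisfies.
(e) Not entailed — Zoya translated the note, not the fabric; the fabric belongs to the noticing event.
(f) Entailed — every conjunct here is already in the original noticing event.

(b), (c), (d), (f)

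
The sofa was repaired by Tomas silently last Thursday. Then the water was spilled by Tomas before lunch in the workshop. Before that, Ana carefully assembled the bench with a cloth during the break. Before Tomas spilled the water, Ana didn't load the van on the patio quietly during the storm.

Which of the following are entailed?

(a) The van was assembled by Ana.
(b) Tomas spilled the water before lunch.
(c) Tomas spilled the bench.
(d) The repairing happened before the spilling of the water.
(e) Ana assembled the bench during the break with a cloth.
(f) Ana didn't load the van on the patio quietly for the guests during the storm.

(b), (d), (e), (f)

(a) Not entailed — Ana assembled the bench, not the van; the van belongs to the loading event.
(b) Entailed — every conjunct here is already in the original spilling event.
(c) Not entailed — Tomas spilled the water, not the bench; the bench belongs to the assembling event.
(d) Entailed — the narrative places the repairing before the spilling.
(e) Entailed — this follows by dropping conjuncts from the assembling event's description.
(f) Entailed — under negation, adding a further restriction is entailed: if no such loading event occurred, none occurred for the guests either.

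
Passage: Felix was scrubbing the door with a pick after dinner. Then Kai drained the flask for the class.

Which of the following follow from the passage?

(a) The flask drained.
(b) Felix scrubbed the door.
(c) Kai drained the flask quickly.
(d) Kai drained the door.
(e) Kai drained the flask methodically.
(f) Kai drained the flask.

(a) Entailed — 'Kai drained the flask' is causative; it entails the inchoative 'the flask drained'.
(b) Entailed — 'scrub' is an activity; 'was scrubbing' entails that some scrubbing happened, so 'scrubbed' holds.
(c) Not entailed — 'quickly' adds information not in the original event.
(d) Not entailed — Kai drained the flask, not the door; the door belongs to the scrubbing event.
(e) Not entailed — 'methodically' adds information not in the original event.
(f) Entailed — every conjunct here is already in the original draining event.

(a), (b), (f)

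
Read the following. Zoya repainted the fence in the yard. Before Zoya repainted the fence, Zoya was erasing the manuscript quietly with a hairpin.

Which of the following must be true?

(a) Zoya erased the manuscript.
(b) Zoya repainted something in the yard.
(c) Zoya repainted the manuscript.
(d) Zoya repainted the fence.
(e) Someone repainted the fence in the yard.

(b), (d), (e)

(a) Not entailed — 'was erasing' is progressive on an accomplishment; it does not entail the completed 'erased'.
(b) Entailed — this follows by dropping conjuncts from the repainting event's description.
(c) Not entailed — Zoya repainted the fence, not the manuscript; the manuscript belongs to the erasing event.
(d) Entailed — this follows by dropping conjuncts from the repainting event's description.
(e) Entailed — every conjunct here is already in the original repainting event.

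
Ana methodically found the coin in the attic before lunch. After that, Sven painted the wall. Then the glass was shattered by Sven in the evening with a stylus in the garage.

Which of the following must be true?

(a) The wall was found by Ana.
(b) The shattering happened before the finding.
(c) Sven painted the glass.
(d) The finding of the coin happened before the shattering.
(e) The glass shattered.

(d), (e)

(a) Not entailed — Ana found the coin, not the wall; the wall belongs to the painting event.
(b) Not entailed — the narrative places the finding before the shattering, not after.
(c) Not entailed — Sven painted the wall, not the glass; the glass belongs to the shattering event.
(d) Entailed — the narrative places the finding before the shattering.
(e) Entailed — 'Sven shattered the glass' is causative; it entails the inchoative 'the glass shattered'.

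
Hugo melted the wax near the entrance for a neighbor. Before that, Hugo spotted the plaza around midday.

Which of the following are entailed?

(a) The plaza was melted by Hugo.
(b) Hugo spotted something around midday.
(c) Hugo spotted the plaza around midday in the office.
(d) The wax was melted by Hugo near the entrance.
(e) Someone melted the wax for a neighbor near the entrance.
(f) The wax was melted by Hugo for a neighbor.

(a) Not entailed — Hugo melted the wax, not the plaza; the plaza belongs to the spotting event.
(b) Entailed — generalizing the patient leaves a sub-description the original still satisfies.
(c) Not entailed — 'in the office' adds information not in the original event.
(d) Entailed — this follows by dropping conjuncts from the melting event's description.
(e) Entailed — this follows by dropping conjuncts from the melting event's description.
(f) Entailed — every conjunct here is already in the original melting event.

(b), (d), (e), (f)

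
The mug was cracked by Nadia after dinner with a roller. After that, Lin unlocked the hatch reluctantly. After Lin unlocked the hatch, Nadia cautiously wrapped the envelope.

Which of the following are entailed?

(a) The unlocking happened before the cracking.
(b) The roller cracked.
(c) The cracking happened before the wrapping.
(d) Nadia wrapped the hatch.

(a) Not entailed — the narrative places the cracking before the unlocking, not after.
(b) Not entailed — the mug is what cracked, not the roller.
(c) Entailed — the narrative places the cracking before the wrapping.
(d) Not entailed — Nadia wrapped the envelope, not the hatch; the hatch belongs to the unlocking event.

(c)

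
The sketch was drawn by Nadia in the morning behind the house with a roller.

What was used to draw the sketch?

'with a roller' marks the instrument of the drawing event.

a roller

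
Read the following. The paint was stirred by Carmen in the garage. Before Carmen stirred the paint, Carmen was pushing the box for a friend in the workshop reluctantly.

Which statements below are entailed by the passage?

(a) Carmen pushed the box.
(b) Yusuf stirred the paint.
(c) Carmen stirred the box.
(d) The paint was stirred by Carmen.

(a), (d)

(a) Entailed — 'push' is an activity; 'was pushing' entails that some pushing happened, so 'pushed' holds.
(b) Not entailed — the passage has Carmen stirring the paint, not Yusuf.
(c) Not entailed — Carmen stirred the paint, not the box; the box belongs to the pushing event.
(d) Entailed — every conjunct here is already in the original stirring event.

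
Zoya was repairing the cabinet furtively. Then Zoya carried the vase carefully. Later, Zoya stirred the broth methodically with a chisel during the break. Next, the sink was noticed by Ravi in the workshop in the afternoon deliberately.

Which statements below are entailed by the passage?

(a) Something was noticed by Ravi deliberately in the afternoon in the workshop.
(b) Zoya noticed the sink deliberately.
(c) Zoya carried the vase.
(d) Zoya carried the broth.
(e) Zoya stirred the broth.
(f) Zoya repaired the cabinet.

(a) Entailed — generalizing the patient leaves a sub-description the original still satisfies.
(b) Not entailed — the passage has Ravi noticing the sink, not Zoya.
(c) Entailed — every conjunct here is already in the original carrying event.
(d) Not entailed — Zoya carried the vase, not the broth; the broth belongs to the stirring event.
(e) Entailed — this follows by dropping conjuncts from the stirring event's description.
(f) Not entailed — 'was repairing' is progressive on an accomplishment; it does not entail the completed 'repaired'.

(a), (c), (e)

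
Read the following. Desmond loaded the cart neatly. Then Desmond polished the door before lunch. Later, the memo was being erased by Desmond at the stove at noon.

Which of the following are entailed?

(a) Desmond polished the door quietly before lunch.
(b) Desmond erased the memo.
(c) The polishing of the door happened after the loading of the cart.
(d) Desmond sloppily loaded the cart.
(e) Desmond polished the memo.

(c)

(a) Not entailed — 'quietly' adds information not in the original event.
(b) Not entailed — 'was erasing' is progressive on an accomplishment; it does not entail the completed 'erased'.
(c) Entailed — the narrative places the loading before the polishing.
(d) Not entailed — 'sloppily' adds a manner not in (and inconsistent with) the original.
(e) Not entailed — Desmond polished the door, not the memo; the memo belongs to the erasing event.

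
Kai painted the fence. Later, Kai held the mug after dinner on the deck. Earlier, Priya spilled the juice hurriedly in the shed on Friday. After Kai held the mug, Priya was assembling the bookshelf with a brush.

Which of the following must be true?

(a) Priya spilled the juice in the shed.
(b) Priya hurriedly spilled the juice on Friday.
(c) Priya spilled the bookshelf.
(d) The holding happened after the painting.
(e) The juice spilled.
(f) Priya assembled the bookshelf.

(a) Entailed — dropping 'hurriedly', 'on Friday' leaves a sub-description the original still satisfies.
(b) Entailed — the original entails any weakening of itself; this just drops 'in the shed'.
(c) Not entailed — Priya spilled the juice, not the bookshelf; the bookshelf belongs to the assembling event.
(d) Entailed — the narrative places the painting before the holding.
(e) Entailed — 'Priya spilled the juice' is causative; it entails the inchoative 'the juice spilled'.
(f) Not entailed — 'was assembling' is progressive on an accomplishment; it does not entail the completed 'assembled'.

(a), (b), (d), (e)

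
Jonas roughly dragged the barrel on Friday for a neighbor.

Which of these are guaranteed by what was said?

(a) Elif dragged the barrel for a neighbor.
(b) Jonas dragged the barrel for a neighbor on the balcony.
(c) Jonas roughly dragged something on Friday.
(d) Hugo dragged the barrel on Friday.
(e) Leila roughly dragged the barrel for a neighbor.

(c)

(a) Not entailed — the passage has Jonas dragging the barrel, not Elif.
(b) Not entailed — 'on the balcony' adds information not in the original event.
(c) Entailed — the original entails any weakening of itself; this just drops 'for a neighbor' and generalizes the patient.
(d) Not entailed — the passage has Jonas dragging the barrel, not Hugo.
(e) Not entailed — the passage has Jonas dragging the barrel, not Leila.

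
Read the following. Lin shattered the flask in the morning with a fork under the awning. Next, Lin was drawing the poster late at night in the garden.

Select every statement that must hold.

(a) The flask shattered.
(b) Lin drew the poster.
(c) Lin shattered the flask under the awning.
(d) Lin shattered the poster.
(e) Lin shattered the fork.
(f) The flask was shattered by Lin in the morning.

(a), (c), (f)

(a) Entailed — 'Lin shattered the flask' is causative; it entails the inchoative 'the flask shattered'.
(b) Not entailed — 'was drawing' is progressive on an accomplishment; it does not entail the completed 'drew'.
(c) Entailed — dropping 'in the morning', 'with a fork' leaves a sub-description the original still satisfies.
(d) Not entailed — Lin shattered the flask, not the poster; the poster belongs to the drawing event.
(e) Not entailed — the fork is the instrument, not what was shattered.
(f) Entailed — this follows by dropping conjuncts from the shattering event's description.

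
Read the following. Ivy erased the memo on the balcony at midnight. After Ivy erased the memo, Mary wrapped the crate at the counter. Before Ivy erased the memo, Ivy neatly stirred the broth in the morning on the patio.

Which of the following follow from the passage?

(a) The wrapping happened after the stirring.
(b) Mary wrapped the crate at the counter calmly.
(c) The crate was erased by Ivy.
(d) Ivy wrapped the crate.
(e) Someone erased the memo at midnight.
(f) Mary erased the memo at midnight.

(a), (e)

(a) Entailed — the narrative places the stirring before the wrapping.
(b) Not entailed — 'calmly' adds information not in the original event.
(c) Not entailed — Ivy erased the memo, not the crate; the crate belongs to the wrapping event.
(d) Not entailed — the passage has Mary wrapping the crate, not Ivy.
(e) Entailed — the original entails any weakening of itself; this just drops 'on the balcony' and generalizes the agent.
(f) Not entailed — the passage has Ivy erasing the memo, not Mary.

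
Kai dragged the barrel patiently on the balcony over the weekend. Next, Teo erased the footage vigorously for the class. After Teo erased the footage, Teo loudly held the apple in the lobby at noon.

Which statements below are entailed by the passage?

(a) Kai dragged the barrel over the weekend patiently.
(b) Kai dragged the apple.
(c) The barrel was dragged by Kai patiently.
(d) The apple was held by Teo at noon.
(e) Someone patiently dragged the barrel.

(a) Entailed — every conjunct here is already in the original dragging event.
(b) Not entailed — Kai dragged the barrel, not the apple; the apple belongs to the holding event.
(c) Entailed — dropping 'over the weekend', 'on the balcony' leaves a sub-description the original still satisfies.
(d) Entailed — this follows by dropping conjuncts from the holding event's description.
(e) Entailed — the original entails any weakening of itself; this just drops 'over the weekend', 'on the balcony' and generalizes the agent.

(a), (c), (d), (e)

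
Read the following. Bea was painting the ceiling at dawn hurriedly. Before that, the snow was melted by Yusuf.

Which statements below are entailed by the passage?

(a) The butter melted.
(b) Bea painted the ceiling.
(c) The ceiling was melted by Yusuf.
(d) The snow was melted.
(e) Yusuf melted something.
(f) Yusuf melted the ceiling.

(d), (e)

(a) Not entailed — the snow is what melted, not the butter.
(b) Not entailed — 'was painting' is progressive on an accomplishment; it does not entail the completed 'painted'.
(c) Not entailed — Yusuf melted the snow, not the ceiling; the ceiling belongs to the painting event.
(d) Entailed — generalizing the agent leaves a sub-description the original still satisfies.
(e) Entailed — every conjunct here is already in the original melting event.
(f) Not entailed — Yusuf melted the snow, not the ceiling; the ceiling belongs to the painting event.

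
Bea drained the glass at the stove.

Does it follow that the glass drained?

yes

'Bea drained the glass' is the causative; it entails the inchoative 'the glass drained'.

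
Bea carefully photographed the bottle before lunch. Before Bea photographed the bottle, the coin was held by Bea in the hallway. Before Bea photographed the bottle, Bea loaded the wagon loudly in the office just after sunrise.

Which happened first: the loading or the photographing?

the loading

The connectives place the loading before the photographing.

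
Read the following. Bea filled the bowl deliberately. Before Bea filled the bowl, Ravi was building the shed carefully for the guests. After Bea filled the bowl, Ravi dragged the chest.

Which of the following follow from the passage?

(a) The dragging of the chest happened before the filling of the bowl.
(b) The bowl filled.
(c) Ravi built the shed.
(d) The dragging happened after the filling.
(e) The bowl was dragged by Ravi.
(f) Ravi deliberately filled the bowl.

(a) Not entailed — the narrative places the filling before the dragging, not after.
(b) Entailed — 'Bea filled the bowl' is causative; it entails the inchoative 'the bowl filled'.
(c) Not entailed — 'was building' is progressive on an accomplishment; it does not entail the completed 'built'.
(d) Entailed — the narrative places the filling before the dragging.
(e) Not entailed — Ravi dragged the chest, not the bowl; the bowl belongs to the filling event.
(f) Not entailed — the passage has Bea filling the bowl, not Ravi.

(b), (d)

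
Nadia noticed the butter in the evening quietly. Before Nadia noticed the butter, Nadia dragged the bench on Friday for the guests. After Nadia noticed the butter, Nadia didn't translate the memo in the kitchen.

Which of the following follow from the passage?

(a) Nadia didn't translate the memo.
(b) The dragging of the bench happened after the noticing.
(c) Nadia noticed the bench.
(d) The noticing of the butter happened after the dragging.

(d)

(a) Not entailed — dropping 'in the kitchen' under negation is not valid — the original leaves open that Nadia translated the memo some other way.
(b) Not entailed — the narrative places the dragging before the noticing, not after.
(c) Not entailed — Nadia noticed the butter, not the bench; the bench belongs to the dragging event.
(d) Entailed — the narrative places the dragging before the noticing.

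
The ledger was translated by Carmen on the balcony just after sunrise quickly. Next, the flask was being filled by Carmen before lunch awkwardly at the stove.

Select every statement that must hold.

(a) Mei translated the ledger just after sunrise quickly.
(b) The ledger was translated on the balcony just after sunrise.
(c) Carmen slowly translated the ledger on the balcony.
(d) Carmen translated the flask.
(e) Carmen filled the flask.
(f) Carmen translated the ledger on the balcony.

(a) Not entailed — the passage has Carmen translating the ledger, not Mei.
(b) Entailed — dropping 'quickly' and generalizing the agent leaves a sub-description the original still satisfies.
(c) Not entailed — 'slowly' adds a manner not in (and inconsistent with) the original.
(d) Not entailed — Carmen translated the ledger, not the flask; the flask belongs to the filling event.
(e) Not entailed — 'was filling' is progressive on an accomplishment; it does not entail the completed 'filled'.
(f) Entailed — the original entails any weakening of itself; this just drops 'quickly', 'just after sunrise'.

(b), (f)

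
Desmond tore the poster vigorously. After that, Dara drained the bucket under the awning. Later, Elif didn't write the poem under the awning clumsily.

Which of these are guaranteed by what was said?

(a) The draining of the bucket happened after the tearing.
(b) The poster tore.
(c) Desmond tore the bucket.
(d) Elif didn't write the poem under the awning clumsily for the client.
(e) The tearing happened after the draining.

(a) Entailed — the narrative places the tearing before the draining.
(b) Entailed — 'Desmond tore the poster' is causative; it entails the inchoative 'the poster tore'.
(c) Not entailed — Desmond tore the poster, not the bucket; the bucket belongs to the draining event.
(d) Entailed — under negation, adding a further restriction is entailed: if no such writing event occurred, none occurred for the client either.
(e) Not entailed — the narrative places the tearing before the draining, not after.

(a), (b), (d)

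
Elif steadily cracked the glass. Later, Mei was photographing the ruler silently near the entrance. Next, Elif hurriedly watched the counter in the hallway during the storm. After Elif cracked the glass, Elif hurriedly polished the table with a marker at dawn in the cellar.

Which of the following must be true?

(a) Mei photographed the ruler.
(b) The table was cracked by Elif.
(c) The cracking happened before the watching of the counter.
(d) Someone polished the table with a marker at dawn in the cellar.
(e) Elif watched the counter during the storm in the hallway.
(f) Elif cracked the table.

(c), (d), (e)

(a) Not entailed — 'was photographing' is progressive on an accomplishment; it does not entail the completed 'photographed'.
(b) Not entailed — Elif cracked the glass, not the table; the table belongs to the polishing event.
(c) Entailed — the narrative places the cracking before the watching.
(d) Entailed — the original entails any weakening of itself; this just drops 'hurriedly' and generalizes the agent.
(e) Entailed — dropping 'hurriedly' leaves a sub-description the original still satisfies.
(f) Not entailed — Elif cracked the glass, not the table; the table belongs to the polishing event.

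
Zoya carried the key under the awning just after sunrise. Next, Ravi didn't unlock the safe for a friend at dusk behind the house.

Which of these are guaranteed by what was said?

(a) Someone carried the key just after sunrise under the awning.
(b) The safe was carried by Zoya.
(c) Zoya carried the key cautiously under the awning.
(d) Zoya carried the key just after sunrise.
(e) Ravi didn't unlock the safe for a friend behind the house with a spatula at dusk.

(a) Entailed — this follows by dropping conjuncts from the carrying event's description.
(b) Not entailed — Zoya carried the key, not the safe; the safe belongs to the unlocking event.
(c) Not entailed — 'cautiously' adds information not in the original event.
(d) Entailed — the original entails any weakening of itself; this just drops 'under the awning'.
(e) Entailed — under negation, adding a further restriction is entailed: if no such unlocking event occurred, none occurred with a spatula either.

(a), (d), (e)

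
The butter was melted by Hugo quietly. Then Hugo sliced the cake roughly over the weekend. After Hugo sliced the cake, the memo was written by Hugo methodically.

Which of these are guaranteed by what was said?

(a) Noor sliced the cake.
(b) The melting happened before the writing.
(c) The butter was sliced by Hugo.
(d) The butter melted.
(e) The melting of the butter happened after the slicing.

(a) Not entailed — the passage has Hugo slicing the cake, not Noor.
(b) Entailed — the narrative places the melting before the writing.
(c) Not entailed — Hugo sliced the cake, not the butter; the butter belongs to the melting event.
(d) Entailed — 'Hugo melted the butter' is causative; it entails the inchoative 'the butter melted'.
(e) Not entailed — the narrative places the melting before the slicing, not after.

(b), (d)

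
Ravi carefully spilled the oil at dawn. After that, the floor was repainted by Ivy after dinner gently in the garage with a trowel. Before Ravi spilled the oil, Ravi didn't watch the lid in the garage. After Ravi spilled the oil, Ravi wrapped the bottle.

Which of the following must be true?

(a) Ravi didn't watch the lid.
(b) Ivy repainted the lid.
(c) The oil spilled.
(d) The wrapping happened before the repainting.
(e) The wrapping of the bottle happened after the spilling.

(a) Not entailed — dropping 'in the garage' under negation is not valid — the original leaves open that Ravi watched the lid some other way.
(b) Not entailed — Ivy repainted the floor, not the lid; the lid belongs to the watching event.
(c) Entailed — 'Ravi spilled the oil' is causative; it entails the inchoative 'the oil spilled'.
(d) Not entailed — the narrative doesn't order the wrapping relative to the repainting.
(e) Entailed — the narrative places the spilling before the wrapping.

(c), (e)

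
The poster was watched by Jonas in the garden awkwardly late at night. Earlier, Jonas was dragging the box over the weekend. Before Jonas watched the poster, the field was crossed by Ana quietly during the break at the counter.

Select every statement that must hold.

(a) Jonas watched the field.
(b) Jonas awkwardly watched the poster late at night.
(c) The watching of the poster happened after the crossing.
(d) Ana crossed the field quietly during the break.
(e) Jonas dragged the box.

(b), (c), (d), (e)

(a) Not entailed — Jonas watched the poster, not the field; the field belongs to the crossing event.
(b) Entailed — the original entails any weakening of itself; this just drops 'in the garden'.
(c) Entailed — the narrative places the crossing before the watching.
(d) Entailed — this follows by dropping conjuncts from the crossing event's description.
(e) Entailed — 'drag' is an activity; 'was dragging' entails that some dragging happened, so 'dragged' holds.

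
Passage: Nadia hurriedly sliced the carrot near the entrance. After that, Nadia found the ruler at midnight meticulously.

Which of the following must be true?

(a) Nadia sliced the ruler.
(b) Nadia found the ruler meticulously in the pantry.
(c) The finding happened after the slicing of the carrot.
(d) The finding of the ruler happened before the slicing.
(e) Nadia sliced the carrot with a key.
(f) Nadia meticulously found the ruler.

(a) Not entailed — Nadia sliced the carrot, not the ruler; the ruler belongs to the finding event.
(b) Not entailed — 'in the pantry' adds information not in the original event.
(c) Entailed — the narrative places the slicing before the finding.
(d) Not entailed — the narrative places the slicing before the finding, not after.
(e) Not entailed — 'with a key' adds information not in the original event.
(f) Entailed — dropping 'at midnight' leaves a sub-description the original still satisfies.

(c), (f)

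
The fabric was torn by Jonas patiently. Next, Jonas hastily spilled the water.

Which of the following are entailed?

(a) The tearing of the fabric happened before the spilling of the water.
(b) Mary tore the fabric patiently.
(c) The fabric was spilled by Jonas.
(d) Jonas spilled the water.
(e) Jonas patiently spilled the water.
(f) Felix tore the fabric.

(a) Entailed — the narrative places the tearing before the spilling.
(b) Not entailed — the passage has Jonas tearing the fabric, not Mary.
(c) Not entailed — Jonas spilled the water, not the fabric; the fabric belongs to the tearing event.
(d) Entailed — this follows by dropping conjuncts from the spilling event's description.
(e) Not entailed — 'patiently' adds a manner not in (and inconsistent with) the original.
(f) Not entailed — the passage has Jonas tearing the fabric, not Felix.

(a), (d)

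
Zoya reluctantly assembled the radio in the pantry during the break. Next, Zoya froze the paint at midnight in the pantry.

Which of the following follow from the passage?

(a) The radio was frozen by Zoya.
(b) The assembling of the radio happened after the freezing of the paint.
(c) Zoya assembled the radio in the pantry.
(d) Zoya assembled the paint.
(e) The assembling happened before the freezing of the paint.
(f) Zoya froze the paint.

(a) Not entailed — Zoya froze the paint, not the radio; the radio belongs to the assembling event.
(b) Not entailed — the narrative places the assembling before the freezing, not after.
(c) Entailed — dropping 'during the break', 'reluctantly' leaves a sub-description the original still satisfies.
(d) Not entailed — Zoya assembled the radio, not the paint; the paint belongs to the freezing event.
(e) Entailed — the narrative places the assembling before the freezing.
(f) Entailed — every conjunct here is already in the original freezing event.

(c), (e), (f)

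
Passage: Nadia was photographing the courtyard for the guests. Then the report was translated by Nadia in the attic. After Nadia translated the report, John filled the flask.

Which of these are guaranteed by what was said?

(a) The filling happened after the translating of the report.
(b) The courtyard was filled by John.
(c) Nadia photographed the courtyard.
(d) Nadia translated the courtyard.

(a) Entailed — the narrative places the translating before the filling.
(b) Not entailed — John filled the flask, not the courtyard; the courtyard belongs to the photographing event.
(c) Not entailed — 'was photographing' is progressive on an accomplishment; it does not entail the completed 'photographed'.
(d) Not entailed — Nadia translated the report, not the courtyard; the courtyard belongs to the photographing event.

(a)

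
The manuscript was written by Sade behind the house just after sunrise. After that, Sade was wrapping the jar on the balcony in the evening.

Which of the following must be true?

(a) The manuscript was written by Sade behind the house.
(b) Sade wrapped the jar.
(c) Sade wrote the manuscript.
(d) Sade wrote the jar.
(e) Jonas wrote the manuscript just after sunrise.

(a) Entailed — this follows by dropping conjuncts from the writing event's description.
(b) Not entailed — 'was wrapping' is progressive on an accomplishment; it does not entail the completed 'wrapped'.
(c) Entailed — this follows by dropping conjuncts from the writing event's description.
(d) Not entailed — Sade wrote the manuscript, not the jar; the jar belongs to the wrapping event.
(e) Not entailed — the passage has Sade writing the manuscript, not Jonas.

(a), (c)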